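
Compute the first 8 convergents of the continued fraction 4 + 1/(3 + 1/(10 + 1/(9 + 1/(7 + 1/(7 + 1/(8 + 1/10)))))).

Using the convergent recurrence p_i = a_i*p_{i-1} + p_{i-2}, q_i = a_i*q_{i-1} + q_{i-2} with p_{-2}=0, p_{-1}=1, q_{-2}=1, q_{-1}=0:
  i=0: a_0=4, p_0 = 4*1 + 0 = 4, q_0 = 4*0 + 1 = 1.
  i=1: a_1=3, p_1 = 3*4 + 1 = 13, q_1 = 3*1 + 0 = 3.
  i=2: a_2=10, p_2 = 10*13 + 4 = 134, q_2 = 10*3 + 1 = 31.
  i=3: a_3=9, p_3 = 9*134 + 13 = 1219, q_3 = 9*31 + 3 = 282.
  i=4: a_4=7, p_4 = 7*1219 + 134 = 8667, q_4 = 7*282 + 31 = 2005.
  i=5: a_5=7, p_5 = 7*8667 + 1219 = 61888, q_5 = 7*2005 + 282 = 14317.
  i=6: a_6=8, p_6 = 8*61888 + 8667 = 503771, q_6 = 8*14317 + 2005 = 116541.
  i=7: a_7=10, p_7 = 10*503771 + 61888 = 5099598, q_7 = 10*116541 + 14317 = 1179727.

4/1, 13/3, 134/31, 1219/282, 8667/2005, 61888/14317, 503771/116541, 5099598/1179727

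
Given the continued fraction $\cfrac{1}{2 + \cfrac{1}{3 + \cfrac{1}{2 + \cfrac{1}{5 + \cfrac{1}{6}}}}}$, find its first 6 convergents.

0/1, 1/2, 3/7, 7/16, 38/87, 235/538

Using the convergent recurrence p_i = a_i*p_{i-1} + p_{i-2}, q_i = a_i*q_{i-1} + q_{i-2} with p_{-2}=0, p_{-1}=1, q_{-2}=1, q_{-1}=0:
  i=0: a_0=0, p_0 = 0*1 + 0 = 0, q_0 = 0*0 + 1 = 1.
  i=1: a_1=2, p_1 = 2*0 + 1 = 1, q_1 = 2*1 + 0 = 2.
  i=2: a_2=3, p_2 = 3*1 + 0 = 3, q_2 = 3*2 + 1 = 7.
  i=3: a_3=2, p_3 = 2*3 + 1 = 7, q_3 = 2*7 + 2 = 16.
  i=4: a_4=5, p_4 = 5*7 + 3 = 38, q_4 = 5*16 + 7 = 87.
  i=5: a_5=6, p_5 = 6*38 + 7 = 235, q_5 = 6*87 + 16 = 538.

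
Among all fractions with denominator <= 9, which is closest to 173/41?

Expand x = 173/41 as a continued fraction with the Euclidean algorithm:
  173 = 4*41 + 9, so a_0 = 4.
  41 = 4*9 + 5, so a_1 = 4.
  9 = 1*5 + 4, so a_2 = 1.
  5 = 1*4 + 1, so a_3 = 1.
  4 = 4*1 + 0, so a_4 = 4.
so x = [4; 4, 1, 1, 4].
Convergents (p_i = a_i*p_{i-1} + p_{i-2}, q_i = a_i*q_{i-1} + q_{i-2} with p_{-2}=0, p_{-1}=1, q_{-2}=1, q_{-1}=0), until the denominator exceeds 9:
  i=0: a_0=4, p_0 = 4*1 + 0 = 4, q_0 = 4*0 + 1 = 1.
  i=1: a_1=4, p_1 = 4*4 + 1 = 17, q_1 = 4*1 + 0 = 4.
  i=2: a_2=1, p_2 = 1*17 + 4 = 21, q_2 = 1*4 + 1 = 5.
  i=3: a_3=1, p_3 = 1*21 + 17 = 38, q_3 = 1*5 + 4 = 9.
  i=4: a_4=4, p_4 = 4*38 + 21 = 173, q_4 = 4*9 + 5 = 41.
q_4 = 41 > 9, so the last convergent with denominator <= 9 is p_3/q_3 = 38/9.
The closest fraction with denominator <= 9 is either p_3/q_3 or the intermediate fraction (k*p_3 + p_2)/(k*q_3 + q_2) with the largest k >= 1 whose denominator stays <= 9; these approach x as k grows, and every other convergent or intermediate fraction in range is farther away.
Largest k: floor((9 - q_2)/q_3) = floor((9 - 5)/9) = 0.
Since k = 0, no intermediate fraction beyond p_3/q_3 has denominator <= 9, so the convergent 38/9 is the closest (its error is |173*9 - 38*41|/(41*9) = 1/369).

38/9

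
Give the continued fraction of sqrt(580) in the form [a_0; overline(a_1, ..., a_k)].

[24; overline(12, 48)]

Write x_i = (sqrt(580) + m_i)/d_i with (m_0, d_0) = (0, 1). a_0 = floor(sqrt(580)) = 24, since 24^2 = 576 <= 580 < 625 = 25^2.
Iterate m_{i+1} = d_i*a_i - m_i, d_{i+1} = (580 - m_{i+1}^2)/d_i, a_{i+1} = floor((a_0 + m_{i+1})/d_{i+1}):
  m_1 = 1*24 - 0 = 24, d_1 = (580 - 24^2)/1 = 4/1 = 4, a_1 = floor((24 + 24)/4) = 12.
  m_2 = 4*12 - 24 = 24, d_2 = (580 - 24^2)/4 = 4/4 = 1, a_2 = floor((24 + 24)/1) = 48.
  m_3 = 1*48 - 24 = 24, d_3 = (580 - 24^2)/1 = 4/1 = 4: (m_3, d_3) = (m_1, d_1) = (24, 4), so from here the quotients repeat a_1, a_2; the period length is 2.
Hence the expansion of sqrt(580) is a_0 = 24 followed by the repeating block 12, 48 (period 2).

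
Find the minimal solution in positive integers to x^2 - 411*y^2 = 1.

(x, y) = (49730, 2453)

First expand sqrt(411) as a continued fraction. With x_i = (sqrt(411) + m_i)/d_i and (m_0, d_0) = (0, 1): a_0 = floor(sqrt(411)) = 20, since 20^2 = 400 <= 411 < 441 = 21^2.
Iterate m_{i+1} = d_i*a_i - m_i, d_{i+1} = (411 - m_{i+1}^2)/d_i, a_{i+1} = floor((a_0 + m_{i+1})/d_{i+1}):
  m_1 = 1*20 - 0 = 20, d_1 = (411 - 20^2)/1 = 11/1 = 11, a_1 = floor((20 + 20)/11) = 3.
  m_2 = 11*3 - 20 = 13, d_2 = (411 - 13^2)/11 = 242/11 = 22, a_2 = floor((20 + 13)/22) = 1.
  m_3 = 22*1 - 13 = 9, d_3 = (411 - 9^2)/22 = 330/22 = 15, a_3 = floor((20 + 9)/15) = 1.
  m_4 = 15*1 - 9 = 6, d_4 = (411 - 6^2)/15 = 375/15 = 25, a_4 = floor((20 + 6)/25) = 1.
  m_5 = 25*1 - 6 = 19, d_5 = (411 - 19^2)/25 = 50/25 = 2, a_5 = floor((20 + 19)/2) = 19.
  m_6 = 2*19 - 19 = 19, d_6 = (411 - 19^2)/2 = 50/2 = 25, a_6 = floor((20 + 19)/25) = 1.
  m_7 = 25*1 - 19 = 6, d_7 = (411 - 6^2)/25 = 375/25 = 15, a_7 = floor((20 + 6)/15) = 1.
  m_8 = 15*1 - 6 = 9, d_8 = (411 - 9^2)/15 = 330/15 = 22, a_8 = floor((20 + 9)/22) = 1.
  m_9 = 22*1 - 9 = 13, d_9 = (411 - 13^2)/22 = 242/22 = 11, a_9 = floor((20 + 13)/11) = 3.
  m_10 = 11*3 - 13 = 20, d_10 = (411 - 20^2)/11 = 11/11 = 1, a_10 = floor((20 + 20)/1) = 40.
  m_11 = 1*40 - 20 = 20, d_11 = (411 - 20^2)/1 = 11/1 = 11: (m_11, d_11) = (m_1, d_1) = (20, 11), so from here the quotients repeat a_1, ..., a_10; the period length is 10.
So sqrt(411) = [20; (3, 1, 1, 1, 19, 1, 1, 1, 3, 40)] with period length k = 10.
k is even, so the fundamental solution of x^2 - 411y^2 = 1 is (p_{k-1}, q_{k-1}) = (p_9, q_9); compute convergents through index 9.
Convergents (p_i = a_i*p_{i-1} + p_{i-2}, q_i = a_i*q_{i-1} + q_{i-2} with p_{-2}=0, p_{-1}=1, q_{-2}=1, q_{-1}=0):
  i=0: a_0=20, p_0 = 20*1 + 0 = 20, q_0 = 20*0 + 1 = 1.
  i=1: a_1=3, p_1 = 3*20 + 1 = 61, q_1 = 3*1 + 0 = 3.
  i=2: a_2=1, p_2 = 1*61 + 20 = 81, q_2 = 1*3 + 1 = 4.
  i=3: a_3=1, p_3 = 1*81 + 61 = 142, q_3 = 1*4 + 3 = 7.
  i=4: a_4=1, p_4 = 1*142 + 81 = 223, q_4 = 1*7 + 4 = 11.
  i=5: a_5=19, p_5 = 19*223 + 142 = 4379, q_5 = 19*11 + 7 = 216.
  i=6: a_6=1, p_6 = 1*4379 + 223 = 4602, q_6 = 1*216 + 11 = 227.
  i=7: a_7=1, p_7 = 1*4602 + 4379 = 8981, q_7 = 1*227 + 216 = 443.
  i=8: a_8=1, p_8 = 1*8981 + 4602 = 13583, q_8 = 1*443 + 227 = 670.
  i=9: a_9=3, p_9 = 3*13583 + 8981 = 49730, q_9 = 3*670 + 443 = 2453.
Check: 49730^2 - 411*2453^2 = 2473072900 - 2473072899 = 1, so (x, y) = (49730, 2453) solves the equation, and by the theorem it is the least positive solution.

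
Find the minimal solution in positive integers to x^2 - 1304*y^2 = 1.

First expand sqrt(1304) as a continued fraction. With x_i = (sqrt(1304) + m_i)/d_i and (m_0, d_0) = (0, 1): a_0 = floor(sqrt(1304)) = 36, since 36^2 = 1296 <= 1304 < 1369 = 37^2.
Iterate m_{i+1} = d_i*a_i - m_i, d_{i+1} = (1304 - m_{i+1}^2)/d_i, a_{i+1} = floor((a_0 + m_{i+1})/d_{i+1}):
  m_1 = 1*36 - 0 = 36, d_1 = (1304 - 36^2)/1 = 8/1 = 8, a_1 = floor((36 + 36)/8) = 9.
  m_2 = 8*9 - 36 = 36, d_2 = (1304 - 36^2)/8 = 8/8 = 1, a_2 = floor((36 + 36)/1) = 72.
  m_3 = 1*72 - 36 = 36, d_3 = (1304 - 36^2)/1 = 8/1 = 8: (m_3, d_3) = (m_1, d_1) = (36, 8), so from here the quotients repeat a_1, a_2; the period length is 2.
So sqrt(1304) = [36; (9, 72)] with period length k = 2.
k is even, so the fundamental solution of x^2 - 1304y^2 = 1 is (p_{k-1}, q_{k-1}) = (p_1, q_1); compute convergents through index 1.
Convergents (p_i = a_i*p_{i-1} + p_{i-2}, q_i = a_i*q_{i-1} + q_{i-2} with p_{-2}=0, p_{-1}=1, q_{-2}=1, q_{-1}=0):
  i=0: a_0=36, p_0 = 36*1 + 0 = 36, q_0 = 36*0 + 1 = 1.
  i=1: a_1=9, p_1 = 9*36 + 1 = 325, q_1 = 9*1 + 0 = 9.
Check: 325^2 - 1304*9^2 = 105625 - 105624 = 1, so (x, y) = (325, 9) solves the equation, and by the theorem it is the least positive solution.

(x, y) = (325, 9)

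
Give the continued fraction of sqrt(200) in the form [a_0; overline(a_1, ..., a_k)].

Write x_i = (sqrt(200) + m_i)/d_i with (m_0, d_0) = (0, 1). a_0 = floor(sqrt(200)) = 14, since 14^2 = 196 <= 200 < 225 = 15^2.
Iterate m_{i+1} = d_i*a_i - m_i, d_{i+1} = (200 - m_{i+1}^2)/d_i, a_{i+1} = floor((a_0 + m_{i+1})/d_{i+1}):
  m_1 = 1*14 - 0 = 14, d_1 = (200 - 14^2)/1 = 4/1 = 4, a_1 = floor((14 + 14)/4) = 7.
  m_2 = 4*7 - 14 = 14, d_2 = (200 - 14^2)/4 = 4/4 = 1, a_2 = floor((14 + 14)/1) = 28.
  m_3 = 1*28 - 14 = 14, d_3 = (200 - 14^2)/1 = 4/1 = 4: (m_3, d_3) = (m_1, d_1) = (14, 4), so from here the quotients repeat a_1, a_2; the period length is 2.
Hence the expansion of sqrt(200) is a_0 = 14 followed by the repeating block 7, 28 (period 2).

[14; overline(7, 28)]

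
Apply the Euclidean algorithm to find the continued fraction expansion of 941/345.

[2; 1, 2, 1, 2, 31]

Run the Euclidean algorithm on 941 and 345; the successive quotients are the partial quotients a_0, a_1, ... (each step inverts the fractional part left over by the previous one):
  941 = 2*345 + 251, so a_0 = 2.
  345 = 1*251 + 94, so a_1 = 1.
  251 = 2*94 + 63, so a_2 = 2.
  94 = 1*63 + 31, so a_3 = 1.
  63 = 2*31 + 1, so a_4 = 2.
  31 = 31*1 + 0, so a_5 = 31.
The remainder reaches 0 after 6 divisions, so the expansion has 6 partial quotients, read off in order.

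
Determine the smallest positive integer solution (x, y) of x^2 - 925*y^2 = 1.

(x, y) = (1555849, 51156)

First expand sqrt(925) as a continued fraction. With x_i = (sqrt(925) + m_i)/d_i and (m_0, d_0) = (0, 1): a_0 = floor(sqrt(925)) = 30, since 30^2 = 900 <= 925 < 961 = 31^2.
Iterate m_{i+1} = d_i*a_i - m_i, d_{i+1} = (925 - m_{i+1}^2)/d_i, a_{i+1} = floor((a_0 + m_{i+1})/d_{i+1}):
  m_1 = 1*30 - 0 = 30, d_1 = (925 - 30^2)/1 = 25/1 = 25, a_1 = floor((30 + 30)/25) = 2.
  m_2 = 25*2 - 30 = 20, d_2 = (925 - 20^2)/25 = 525/25 = 21, a_2 = floor((30 + 20)/21) = 2.
  m_3 = 21*2 - 20 = 22, d_3 = (925 - 22^2)/21 = 441/21 = 21, a_3 = floor((30 + 22)/21) = 2.
  m_4 = 21*2 - 22 = 20, d_4 = (925 - 20^2)/21 = 525/21 = 25, a_4 = floor((30 + 20)/25) = 2.
  m_5 = 25*2 - 20 = 30, d_5 = (925 - 30^2)/25 = 25/25 = 1, a_5 = floor((30 + 30)/1) = 60.
  m_6 = 1*60 - 30 = 30, d_6 = (925 - 30^2)/1 = 25/1 = 25: (m_6, d_6) = (m_1, d_1) = (30, 25), so from here the quotients repeat a_1, ..., a_5; the period length is 5.
So sqrt(925) = [30; (2, 2, 2, 2, 60)] with period length k = 5.
k is odd, so (p_{k-1}, q_{k-1}) only solves x^2 - 925y^2 = -1 and the fundamental solution of x^2 - 925y^2 = 1 is (p_{2k-1}, q_{2k-1}) = (p_9, q_9); compute convergents through index 9, running through the period twice.
Convergents (p_i = a_i*p_{i-1} + p_{i-2}, q_i = a_i*q_{i-1} + q_{i-2} with p_{-2}=0, p_{-1}=1, q_{-2}=1, q_{-1}=0):
  i=0: a_0=30, p_0 = 30*1 + 0 = 30, q_0 = 30*0 + 1 = 1.
  i=1: a_1=2, p_1 = 2*30 + 1 = 61, q_1 = 2*1 + 0 = 2.
  i=2: a_2=2, p_2 = 2*61 + 30 = 152, q_2 = 2*2 + 1 = 5.
  i=3: a_3=2, p_3 = 2*152 + 61 = 365, q_3 = 2*5 + 2 = 12.
  i=4: a_4=2, p_4 = 2*365 + 152 = 882, q_4 = 2*12 + 5 = 29.
  i=5: a_5=60, p_5 = 60*882 + 365 = 53285, q_5 = 60*29 + 12 = 1752.
  i=6: a_6=2, p_6 = 2*53285 + 882 = 107452, q_6 = 2*1752 + 29 = 3533.
  i=7: a_7=2, p_7 = 2*107452 + 53285 = 268189, q_7 = 2*3533 + 1752 = 8818.
  i=8: a_8=2, p_8 = 2*268189 + 107452 = 643830, q_8 = 2*8818 + 3533 = 21169.
  i=9: a_9=2, p_9 = 2*643830 + 268189 = 1555849, q_9 = 2*21169 + 8818 = 51156.
Indeed p_4^2 - 925*q_4^2 = 777924 - 777925 = -1, not +1.
Check: 1555849^2 - 925*51156^2 = 2420666110801 - 2420666110800 = 1, so (x, y) = (1555849, 51156) solves the equation, and by the theorem it is the least positive solution.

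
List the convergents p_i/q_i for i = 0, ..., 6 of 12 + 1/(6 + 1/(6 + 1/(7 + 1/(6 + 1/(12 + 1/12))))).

Using the convergent recurrence p_i = a_i*p_{i-1} + p_{i-2}, q_i = a_i*q_{i-1} + q_{i-2} with p_{-2}=0, p_{-1}=1, q_{-2}=1, q_{-1}=0:
  i=0: a_0=12, p_0 = 12*1 + 0 = 12, q_0 = 12*0 + 1 = 1.
  i=1: a_1=6, p_1 = 6*12 + 1 = 73, q_1 = 6*1 + 0 = 6.
  i=2: a_2=6, p_2 = 6*73 + 12 = 450, q_2 = 6*6 + 1 = 37.
  i=3: a_3=7, p_3 = 7*450 + 73 = 3223, q_3 = 7*37 + 6 = 265.
  i=4: a_4=6, p_4 = 6*3223 + 450 = 19788, q_4 = 6*265 + 37 = 1627.
  i=5: a_5=12, p_5 = 12*19788 + 3223 = 240679, q_5 = 12*1627 + 265 = 19789.
  i=6: a_6=12, p_6 = 12*240679 + 19788 = 2907936, q_6 = 12*19789 + 1627 = 239095.

12/1, 73/6, 450/37, 3223/265, 19788/1627, 240679/19789, 2907936/239095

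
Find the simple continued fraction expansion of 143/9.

[15; 1, 8]

Run the Euclidean algorithm on 143 and 9; the successive quotients are the partial quotients a_0, a_1, ... (each step inverts the fractional part left over by the previous one):
  143 = 15*9 + 8, so a_0 = 15.
  9 = 1*8 + 1, so a_1 = 1.
  8 = 8*1 + 0, so a_2 = 8.
The remainder reaches 0 after 3 divisions, so the expansion has 3 partial quotients, read off in order.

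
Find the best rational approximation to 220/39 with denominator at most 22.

79/14

Expand x = 220/39 as a continued fraction with the Euclidean algorithm:
  220 = 5*39 + 25, so a_0 = 5.
  39 = 1*25 + 14, so a_1 = 1.
  25 = 1*14 + 11, so a_2 = 1.
  14 = 1*11 + 3, so a_3 = 1.
  11 = 3*3 + 2, so a_4 = 3.
  3 = 1*2 + 1, so a_5 = 1.
  2 = 2*1 + 0, so a_6 = 2.
so x = [5; 1, 1, 1, 3, 1, 2].
Convergents (p_i = a_i*p_{i-1} + p_{i-2}, q_i = a_i*q_{i-1} + q_{i-2} with p_{-2}=0, p_{-1}=1, q_{-2}=1, q_{-1}=0), until the denominator exceeds 22:
  i=0: a_0=5, p_0 = 5*1 + 0 = 5, q_0 = 5*0 + 1 = 1.
  i=1: a_1=1, p_1 = 1*5 + 1 = 6, q_1 = 1*1 + 0 = 1.
  i=2: a_2=1, p_2 = 1*6 + 5 = 11, q_2 = 1*1 + 1 = 2.
  i=3: a_3=1, p_3 = 1*11 + 6 = 17, q_3 = 1*2 + 1 = 3.
  i=4: a_4=3, p_4 = 3*17 + 11 = 62, q_4 = 3*3 + 2 = 11.
  i=5: a_5=1, p_5 = 1*62 + 17 = 79, q_5 = 1*11 + 3 = 14.
  i=6: a_6=2, p_6 = 2*79 + 62 = 220, q_6 = 2*14 + 11 = 39.
q_6 = 39 > 22, so the last convergent with denominator <= 22 is p_5/q_5 = 79/14.
The closest fraction with denominator <= 22 is either p_5/q_5 or the intermediate fraction (k*p_5 + p_4)/(k*q_5 + q_4) with the largest k >= 1 whose denominator stays <= 22; these approach x as k grows, and every other convergent or intermediate fraction in range is farther away.
Largest k: floor((22 - q_4)/q_5) = floor((22 - 11)/14) = 0.
Since k = 0, no intermediate fraction beyond p_5/q_5 has denominator <= 22, so the convergent 79/14 is the closest (its error is |220*14 - 79*39|/(39*14) = 1/546).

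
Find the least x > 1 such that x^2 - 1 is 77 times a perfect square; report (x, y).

First expand sqrt(77) as a continued fraction. With x_i = (sqrt(77) + m_i)/d_i and (m_0, d_0) = (0, 1): a_0 = floor(sqrt(77)) = 8, since 8^2 = 64 <= 77 < 81 = 9^2.
Iterate m_{i+1} = d_i*a_i - m_i, d_{i+1} = (77 - m_{i+1}^2)/d_i, a_{i+1} = floor((a_0 + m_{i+1})/d_{i+1}):
  m_1 = 1*8 - 0 = 8, d_1 = (77 - 8^2)/1 = 13/1 = 13, a_1 = floor((8 + 8)/13) = 1.
  m_2 = 13*1 - 8 = 5, d_2 = (77 - 5^2)/13 = 52/13 = 4, a_2 = floor((8 + 5)/4) = 3.
  m_3 = 4*3 - 5 = 7, d_3 = (77 - 7^2)/4 = 28/4 = 7, a_3 = floor((8 + 7)/7) = 2.
  m_4 = 7*2 - 7 = 7, d_4 = (77 - 7^2)/7 = 28/7 = 4, a_4 = floor((8 + 7)/4) = 3.
  m_5 = 4*3 - 7 = 5, d_5 = (77 - 5^2)/4 = 52/4 = 13, a_5 = floor((8 + 5)/13) = 1.
  m_6 = 13*1 - 5 = 8, d_6 = (77 - 8^2)/13 = 13/13 = 1, a_6 = floor((8 + 8)/1) = 16.
  m_7 = 1*16 - 8 = 8, d_7 = (77 - 8^2)/1 = 13/1 = 13: (m_7, d_7) = (m_1, d_1) = (8, 13), so from here the quotients repeat a_1, ..., a_6; the period length is 6.
So sqrt(77) = [8; (1, 3, 2, 3, 1, 16)] with period length k = 6.
k is even, so the fundamental solution of x^2 - 77y^2 = 1 is (p_{k-1}, q_{k-1}) = (p_5, q_5); compute convergents through index 5.
Convergents (p_i = a_i*p_{i-1} + p_{i-2}, q_i = a_i*q_{i-1} + q_{i-2} with p_{-2}=0, p_{-1}=1, q_{-2}=1, q_{-1}=0):
  i=0: a_0=8, p_0 = 8*1 + 0 = 8, q_0 = 8*0 + 1 = 1.
  i=1: a_1=1, p_1 = 1*8 + 1 = 9, q_1 = 1*1 + 0 = 1.
  i=2: a_2=3, p_2 = 3*9 + 8 = 35, q_2 = 3*1 + 1 = 4.
  i=3: a_3=2, p_3 = 2*35 + 9 = 79, q_3 = 2*4 + 1 = 9.
  i=4: a_4=3, p_4 = 3*79 + 35 = 272, q_4 = 3*9 + 4 = 31.
  i=5: a_5=1, p_5 = 1*272 + 79 = 351, q_5 = 1*31 + 9 = 40.
Check: 351^2 - 77*40^2 = 123201 - 123200 = 1, so (x, y) = (351, 40) solves the equation, and by the theorem it is the least positive solution.

(x, y) = (351, 40)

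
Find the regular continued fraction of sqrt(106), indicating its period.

Write x_i = (sqrt(106) + m_i)/d_i with (m_0, d_0) = (0, 1). a_0 = floor(sqrt(106)) = 10, since 10^2 = 100 <= 106 < 121 = 11^2.
Iterate m_{i+1} = d_i*a_i - m_i, d_{i+1} = (106 - m_{i+1}^2)/d_i, a_{i+1} = floor((a_0 + m_{i+1})/d_{i+1}):
  m_1 = 1*10 - 0 = 10, d_1 = (106 - 10^2)/1 = 6/1 = 6, a_1 = floor((10 + 10)/6) = 3.
  m_2 = 6*3 - 10 = 8, d_2 = (106 - 8^2)/6 = 42/6 = 7, a_2 = floor((10 + 8)/7) = 2.
  m_3 = 7*2 - 8 = 6, d_3 = (106 - 6^2)/7 = 70/7 = 10, a_3 = floor((10 + 6)/10) = 1.
  m_4 = 10*1 - 6 = 4, d_4 = (106 - 4^2)/10 = 90/10 = 9, a_4 = floor((10 + 4)/9) = 1.
  m_5 = 9*1 - 4 = 5, d_5 = (106 - 5^2)/9 = 81/9 = 9, a_5 = floor((10 + 5)/9) = 1.
  m_6 = 9*1 - 5 = 4, d_6 = (106 - 4^2)/9 = 90/9 = 10, a_6 = floor((10 + 4)/10) = 1.
  m_7 = 10*1 - 4 = 6, d_7 = (106 - 6^2)/10 = 70/10 = 7, a_7 = floor((10 + 6)/7) = 2.
  m_8 = 7*2 - 6 = 8, d_8 = (106 - 8^2)/7 = 42/7 = 6, a_8 = floor((10 + 8)/6) = 3.
  m_9 = 6*3 - 8 = 10, d_9 = (106 - 10^2)/6 = 6/6 = 1, a_9 = floor((10 + 10)/1) = 20.
  m_10 = 1*20 - 10 = 10, d_10 = (106 - 10^2)/1 = 6/1 = 6: (m_10, d_10) = (m_1, d_1) = (10, 6), so from here the quotients repeat a_1, ..., a_9; the period length is 9.
Hence the expansion of sqrt(106) is a_0 = 10 followed by the repeating block 3, 2, 1, 1, 1, 1, 2, 3, 20 (period 9).

[10; (3, 2, 1, 1, 1, 1, 2, 3, 20)]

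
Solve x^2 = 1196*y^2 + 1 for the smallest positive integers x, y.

First expand sqrt(1196) as a continued fraction. With x_i = (sqrt(1196) + m_i)/d_i and (m_0, d_0) = (0, 1): a_0 = floor(sqrt(1196)) = 34, since 34^2 = 1156 <= 1196 < 1225 = 35^2.
Iterate m_{i+1} = d_i*a_i - m_i, d_{i+1} = (1196 - m_{i+1}^2)/d_i, a_{i+1} = floor((a_0 + m_{i+1})/d_{i+1}):
  m_1 = 1*34 - 0 = 34, d_1 = (1196 - 34^2)/1 = 40/1 = 40, a_1 = floor((34 + 34)/40) = 1.
  m_2 = 40*1 - 34 = 6, d_2 = (1196 - 6^2)/40 = 1160/40 = 29, a_2 = floor((34 + 6)/29) = 1.
  m_3 = 29*1 - 6 = 23, d_3 = (1196 - 23^2)/29 = 667/29 = 23, a_3 = floor((34 + 23)/23) = 2.
  m_4 = 23*2 - 23 = 23, d_4 = (1196 - 23^2)/23 = 667/23 = 29, a_4 = floor((34 + 23)/29) = 1.
  m_5 = 29*1 - 23 = 6, d_5 = (1196 - 6^2)/29 = 1160/29 = 40, a_5 = floor((34 + 6)/40) = 1.
  m_6 = 40*1 - 6 = 34, d_6 = (1196 - 34^2)/40 = 40/40 = 1, a_6 = floor((34 + 34)/1) = 68.
  m_7 = 1*68 - 34 = 34, d_7 = (1196 - 34^2)/1 = 40/1 = 40: (m_7, d_7) = (m_1, d_1) = (34, 40), so from here the quotients repeat a_1, ..., a_6; the period length is 6.
So sqrt(1196) = [34; (1, 1, 2, 1, 1, 68)] with period length k = 6.
k is even, so the fundamental solution of x^2 - 1196y^2 = 1 is (p_{k-1}, q_{k-1}) = (p_5, q_5); compute convergents through index 5.
Convergents (p_i = a_i*p_{i-1} + p_{i-2}, q_i = a_i*q_{i-1} + q_{i-2} with p_{-2}=0, p_{-1}=1, q_{-2}=1, q_{-1}=0):
  i=0: a_0=34, p_0 = 34*1 + 0 = 34, q_0 = 34*0 + 1 = 1.
  i=1: a_1=1, p_1 = 1*34 + 1 = 35, q_1 = 1*1 + 0 = 1.
  i=2: a_2=1, p_2 = 1*35 + 34 = 69, q_2 = 1*1 + 1 = 2.
  i=3: a_3=2, p_3 = 2*69 + 35 = 173, q_3 = 2*2 + 1 = 5.
  i=4: a_4=1, p_4 = 1*173 + 69 = 242, q_4 = 1*5 + 2 = 7.
  i=5: a_5=1, p_5 = 1*242 + 173 = 415, q_5 = 1*7 + 5 = 12.
Check: 415^2 - 1196*12^2 = 172225 - 172224 = 1, so (x, y) = (415, 12) solves the equation, and by the theorem it is the least positive solution.

(x, y) = (415, 12)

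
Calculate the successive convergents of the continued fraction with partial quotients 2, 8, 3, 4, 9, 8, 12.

Using the convergent recurrence p_i = a_i*p_{i-1} + p_{i-2}, q_i = a_i*q_{i-1} + q_{i-2} with p_{-2}=0, p_{-1}=1, q_{-2}=1, q_{-1}=0:
  i=0: a_0=2, p_0 = 2*1 + 0 = 2, q_0 = 2*0 + 1 = 1.
  i=1: a_1=8, p_1 = 8*2 + 1 = 17, q_1 = 8*1 + 0 = 8.
  i=2: a_2=3, p_2 = 3*17 + 2 = 53, q_2 = 3*8 + 1 = 25.
  i=3: a_3=4, p_3 = 4*53 + 17 = 229, q_3 = 4*25 + 8 = 108.
  i=4: a_4=9, p_4 = 9*229 + 53 = 2114, q_4 = 9*108 + 25 = 997.
  i=5: a_5=8, p_5 = 8*2114 + 229 = 17141, q_5 = 8*997 + 108 = 8084.
  i=6: a_6=12, p_6 = 12*17141 + 2114 = 207806, q_6 = 12*8084 + 997 = 98005.

2/1, 17/8, 53/25, 229/108, 2114/997, 17141/8084, 207806/98005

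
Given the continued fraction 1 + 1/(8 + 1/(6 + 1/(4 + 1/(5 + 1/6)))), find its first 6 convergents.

1/1, 9/8, 55/49, 229/204, 1200/1069, 7429/6618

Using the convergent recurrence p_i = a_i*p_{i-1} + p_{i-2}, q_i = a_i*q_{i-1} + q_{i-2} with p_{-2}=0, p_{-1}=1, q_{-2}=1, q_{-1}=0:
  i=0: a_0=1, p_0 = 1*1 + 0 = 1, q_0 = 1*0 + 1 = 1.
  i=1: a_1=8, p_1 = 8*1 + 1 = 9, q_1 = 8*1 + 0 = 8.
  i=2: a_2=6, p_2 = 6*9 + 1 = 55, q_2 = 6*8 + 1 = 49.
  i=3: a_3=4, p_3 = 4*55 + 9 = 229, q_3 = 4*49 + 8 = 204.
  i=4: a_4=5, p_4 = 5*229 + 55 = 1200, q_4 = 5*204 + 49 = 1069.
  i=5: a_5=6, p_5 = 6*1200 + 229 = 7429, q_5 = 6*1069 + 204 = 6618.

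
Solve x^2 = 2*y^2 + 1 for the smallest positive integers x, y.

(x, y) = (3, 2)

First expand sqrt(2) as a continued fraction. With x_i = (sqrt(2) + m_i)/d_i and (m_0, d_0) = (0, 1): a_0 = floor(sqrt(2)) = 1, since 1^2 = 1 <= 2 < 4 = 2^2.
Iterate m_{i+1} = d_i*a_i - m_i, d_{i+1} = (2 - m_{i+1}^2)/d_i, a_{i+1} = floor((a_0 + m_{i+1})/d_{i+1}):
  m_1 = 1*1 - 0 = 1, d_1 = (2 - 1^2)/1 = 1/1 = 1, a_1 = floor((1 + 1)/1) = 2.
  m_2 = 1*2 - 1 = 1, d_2 = (2 - 1^2)/1 = 1/1 = 1: (m_2, d_2) = (m_1, d_1) = (1, 1), so from here the quotient a_1 repeats; the period length is 1.
So sqrt(2) = [1; (2)] with period length k = 1.
k is odd, so (p_{k-1}, q_{k-1}) only solves x^2 - 2y^2 = -1 and the fundamental solution of x^2 - 2y^2 = 1 is (p_{2k-1}, q_{2k-1}) = (p_1, q_1); compute convergents through index 1, running through the period twice.
Convergents (p_i = a_i*p_{i-1} + p_{i-2}, q_i = a_i*q_{i-1} + q_{i-2} with p_{-2}=0, p_{-1}=1, q_{-2}=1, q_{-1}=0):
  i=0: a_0=1, p_0 = 1*1 + 0 = 1, q_0 = 1*0 + 1 = 1.
  i=1: a_1=2, p_1 = 2*1 + 1 = 3, q_1 = 2*1 + 0 = 2.
Indeed p_0^2 - 2*q_0^2 = 1 - 2 = -1, not +1.
Check: 3^2 - 2*2^2 = 9 - 8 = 1, so (x, y) = (3, 2) solves the equation, and by the theorem it is the least positive solution.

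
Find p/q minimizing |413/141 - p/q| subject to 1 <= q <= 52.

41/14

Expand x = 413/141 as a continued fraction with the Euclidean algorithm:
  413 = 2*141 + 131, so a_0 = 2.
  141 = 1*131 + 10, so a_1 = 1.
  131 = 13*10 + 1, so a_2 = 13.
  10 = 10*1 + 0, so a_3 = 10.
so x = [2; 1, 13, 10].
Convergents (p_i = a_i*p_{i-1} + p_{i-2}, q_i = a_i*q_{i-1} + q_{i-2} with p_{-2}=0, p_{-1}=1, q_{-2}=1, q_{-1}=0), until the denominator exceeds 52:
  i=0: a_0=2, p_0 = 2*1 + 0 = 2, q_0 = 2*0 + 1 = 1.
  i=1: a_1=1, p_1 = 1*2 + 1 = 3, q_1 = 1*1 + 0 = 1.
  i=2: a_2=13, p_2 = 13*3 + 2 = 41, q_2 = 13*1 + 1 = 14.
  i=3: a_3=10, p_3 = 10*41 + 3 = 413, q_3 = 10*14 + 1 = 141.
q_3 = 141 > 52, so the last convergent with denominator <= 52 is p_2/q_2 = 41/14.
The closest fraction with denominator <= 52 is either p_2/q_2 or the intermediate fraction (k*p_2 + p_1)/(k*q_2 + q_1) with the largest k >= 1 whose denominator stays <= 52; these approach x as k grows, and every other convergent or intermediate fraction in range is farther away.
Largest k: floor((52 - q_1)/q_2) = floor((52 - 1)/14) = 3.
That gives (3*41 + 3)/(3*14 + 1) = 126/43.
Compare the errors: |x - 41/14| = |413*14 - 41*141|/(141*14) = 1/1974, and |x - 126/43| = |413*43 - 126*141|/(141*43) = 7/6063.
Cross-multiplying, 1*6063 = 6063 < 13818 = 7*1974, so 1/1974 is smaller: the convergent 41/14 is closer to x than 126/43.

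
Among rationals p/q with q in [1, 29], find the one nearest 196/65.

3/1

Expand x = 196/65 as a continued fraction with the Euclidean algorithm:
  196 = 3*65 + 1, so a_0 = 3.
  65 = 65*1 + 0, so a_1 = 65.
so x = [3; 65].
Convergents (p_i = a_i*p_{i-1} + p_{i-2}, q_i = a_i*q_{i-1} + q_{i-2} with p_{-2}=0, p_{-1}=1, q_{-2}=1, q_{-1}=0), until the denominator exceeds 29:
  i=0: a_0=3, p_0 = 3*1 + 0 = 3, q_0 = 3*0 + 1 = 1.
  i=1: a_1=65, p_1 = 65*3 + 1 = 196, q_1 = 65*1 + 0 = 65.
q_1 = 65 > 29, so the last convergent with denominator <= 29 is p_0/q_0 = 3/1.
The closest fraction with denominator <= 29 is either p_0/q_0 or the intermediate fraction (k*p_0 + p_{-1})/(k*q_0 + q_{-1}) with the largest k >= 1 whose denominator stays <= 29; these approach x as k grows, and every other convergent or intermediate fraction in range is farther away.
Largest k: floor((29 - q_{-1})/q_0) = floor((29 - 0)/1) = 29 (using the seeds p_{-1} = 1, q_{-1} = 0).
That gives (29*3 + 1)/(29*1 + 0) = 88/29.
Compare the errors: |x - 3/1| = |196*1 - 3*65|/(65*1) = 1/65, and |x - 88/29| = |196*29 - 88*65|/(65*29) = 36/1885.
Cross-multiplying, 1*1885 = 1885 < 2340 = 36*65, so 1/65 is smaller: the convergent 3/1 is closer to x than 88/29.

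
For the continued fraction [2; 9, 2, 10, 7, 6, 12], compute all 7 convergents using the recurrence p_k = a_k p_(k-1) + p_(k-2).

Using the convergent recurrence p_i = a_i*p_{i-1} + p_{i-2}, q_i = a_i*q_{i-1} + q_{i-2} with p_{-2}=0, p_{-1}=1, q_{-2}=1, q_{-1}=0:
  i=0: a_0=2, p_0 = 2*1 + 0 = 2, q_0 = 2*0 + 1 = 1.
  i=1: a_1=9, p_1 = 9*2 + 1 = 19, q_1 = 9*1 + 0 = 9.
  i=2: a_2=2, p_2 = 2*19 + 2 = 40, q_2 = 2*9 + 1 = 19.
  i=3: a_3=10, p_3 = 10*40 + 19 = 419, q_3 = 10*19 + 9 = 199.
  i=4: a_4=7, p_4 = 7*419 + 40 = 2973, q_4 = 7*199 + 19 = 1412.
  i=5: a_5=6, p_5 = 6*2973 + 419 = 18257, q_5 = 6*1412 + 199 = 8671.
  i=6: a_6=12, p_6 = 12*18257 + 2973 = 222057, q_6 = 12*8671 + 1412 = 105464.

2/1, 19/9, 40/19, 419/199, 2973/1412, 18257/8671, 222057/105464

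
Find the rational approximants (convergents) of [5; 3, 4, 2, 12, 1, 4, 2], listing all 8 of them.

Using the convergent recurrence p_i = a_i*p_{i-1} + p_{i-2}, q_i = a_i*q_{i-1} + q_{i-2} with p_{-2}=0, p_{-1}=1, q_{-2}=1, q_{-1}=0:
  i=0: a_0=5, p_0 = 5*1 + 0 = 5, q_0 = 5*0 + 1 = 1.
  i=1: a_1=3, p_1 = 3*5 + 1 = 16, q_1 = 3*1 + 0 = 3.
  i=2: a_2=4, p_2 = 4*16 + 5 = 69, q_2 = 4*3 + 1 = 13.
  i=3: a_3=2, p_3 = 2*69 + 16 = 154, q_3 = 2*13 + 3 = 29.
  i=4: a_4=12, p_4 = 12*154 + 69 = 1917, q_4 = 12*29 + 13 = 361.
  i=5: a_5=1, p_5 = 1*1917 + 154 = 2071, q_5 = 1*361 + 29 = 390.
  i=6: a_6=4, p_6 = 4*2071 + 1917 = 10201, q_6 = 4*390 + 361 = 1921.
  i=7: a_7=2, p_7 = 2*10201 + 2071 = 22473, q_7 = 2*1921 + 390 = 4232.

5/1, 16/3, 69/13, 154/29, 1917/361, 2071/390, 10201/1921, 22473/4232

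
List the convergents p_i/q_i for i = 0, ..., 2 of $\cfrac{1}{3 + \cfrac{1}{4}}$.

Using the convergent recurrence p_i = a_i*p_{i-1} + p_{i-2}, q_i = a_i*q_{i-1} + q_{i-2} with p_{-2}=0, p_{-1}=1, q_{-2}=1, q_{-1}=0:
  i=0: a_0=0, p_0 = 0*1 + 0 = 0, q_0 = 0*0 + 1 = 1.
  i=1: a_1=3, p_1 = 3*0 + 1 = 1, q_1 = 3*1 + 0 = 3.
  i=2: a_2=4, p_2 = 4*1 + 0 = 4, q_2 = 4*3 + 1 = 13.

0/1, 1/3, 4/13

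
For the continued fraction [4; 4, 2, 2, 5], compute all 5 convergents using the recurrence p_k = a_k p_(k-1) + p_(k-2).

4/1, 17/4, 38/9, 93/22, 503/119

Using the convergent recurrence p_i = a_i*p_{i-1} + p_{i-2}, q_i = a_i*q_{i-1} + q_{i-2} with p_{-2}=0, p_{-1}=1, q_{-2}=1, q_{-1}=0:
  i=0: a_0=4, p_0 = 4*1 + 0 = 4, q_0 = 4*0 + 1 = 1.
  i=1: a_1=4, p_1 = 4*4 + 1 = 17, q_1 = 4*1 + 0 = 4.
  i=2: a_2=2, p_2 = 2*17 + 4 = 38, q_2 = 2*4 + 1 = 9.
  i=3: a_3=2, p_3 = 2*38 + 17 = 93, q_3 = 2*9 + 4 = 22.
  i=4: a_4=5, p_4 = 5*93 + 38 = 503, q_4 = 5*22 + 9 = 119.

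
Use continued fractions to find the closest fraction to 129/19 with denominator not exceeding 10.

34/5

Expand x = 129/19 as a continued fraction with the Euclidean algorithm:
  129 = 6*19 + 15, so a_0 = 6.
  19 = 1*15 + 4, so a_1 = 1.
  15 = 3*4 + 3, so a_2 = 3.
  4 = 1*3 + 1, so a_3 = 1.
  3 = 3*1 + 0, so a_4 = 3.
so x = [6; 1, 3, 1, 3].
Convergents (p_i = a_i*p_{i-1} + p_{i-2}, q_i = a_i*q_{i-1} + q_{i-2} with p_{-2}=0, p_{-1}=1, q_{-2}=1, q_{-1}=0), until the denominator exceeds 10:
  i=0: a_0=6, p_0 = 6*1 + 0 = 6, q_0 = 6*0 + 1 = 1.
  i=1: a_1=1, p_1 = 1*6 + 1 = 7, q_1 = 1*1 + 0 = 1.
  i=2: a_2=3, p_2 = 3*7 + 6 = 27, q_2 = 3*1 + 1 = 4.
  i=3: a_3=1, p_3 = 1*27 + 7 = 34, q_3 = 1*4 + 1 = 5.
  i=4: a_4=3, p_4 = 3*34 + 27 = 129, q_4 = 3*5 + 4 = 19.
q_4 = 19 > 10, so the last convergent with denominator <= 10 is p_3/q_3 = 34/5.
The closest fraction with denominator <= 10 is either p_3/q_3 or the intermediate fraction (k*p_3 + p_2)/(k*q_3 + q_2) with the largest k >= 1 whose denominator stays <= 10; these approach x as k grows, and every other convergent or intermediate fraction in range is farther away.
Largest k: floor((10 - q_2)/q_3) = floor((10 - 4)/5) = 1.
That gives (1*34 + 27)/(1*5 + 4) = 61/9.
Compare the errors: |x - 34/5| = |129*5 - 34*19|/(19*5) = 1/95, and |x - 61/9| = |129*9 - 61*19|/(19*9) = 2/171.
Cross-multiplying, 1*171 = 171 < 190 = 2*95, so 1/95 is smaller: the convergent 34/5 is closer to x than 61/9.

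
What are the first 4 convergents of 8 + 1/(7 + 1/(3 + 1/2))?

Using the convergent recurrence p_i = a_i*p_{i-1} + p_{i-2}, q_i = a_i*q_{i-1} + q_{i-2} with p_{-2}=0, p_{-1}=1, q_{-2}=1, q_{-1}=0:
  i=0: a_0=8, p_0 = 8*1 + 0 = 8, q_0 = 8*0 + 1 = 1.
  i=1: a_1=7, p_1 = 7*8 + 1 = 57, q_1 = 7*1 + 0 = 7.
  i=2: a_2=3, p_2 = 3*57 + 8 = 179, q_2 = 3*7 + 1 = 22.
  i=3: a_3=2, p_3 = 2*179 + 57 = 415, q_3 = 2*22 + 7 = 51.

8/1, 57/7, 179/22, 415/51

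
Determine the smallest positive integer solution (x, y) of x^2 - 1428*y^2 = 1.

(x, y) = (3401, 90)

First expand sqrt(1428) as a continued fraction. With x_i = (sqrt(1428) + m_i)/d_i and (m_0, d_0) = (0, 1): a_0 = floor(sqrt(1428)) = 37, since 37^2 = 1369 <= 1428 < 1444 = 38^2.
Iterate m_{i+1} = d_i*a_i - m_i, d_{i+1} = (1428 - m_{i+1}^2)/d_i, a_{i+1} = floor((a_0 + m_{i+1})/d_{i+1}):
  m_1 = 1*37 - 0 = 37, d_1 = (1428 - 37^2)/1 = 59/1 = 59, a_1 = floor((37 + 37)/59) = 1.
  m_2 = 59*1 - 37 = 22, d_2 = (1428 - 22^2)/59 = 944/59 = 16, a_2 = floor((37 + 22)/16) = 3.
  m_3 = 16*3 - 22 = 26, d_3 = (1428 - 26^2)/16 = 752/16 = 47, a_3 = floor((37 + 26)/47) = 1.
  m_4 = 47*1 - 26 = 21, d_4 = (1428 - 21^2)/47 = 987/47 = 21, a_4 = floor((37 + 21)/21) = 2.
  m_5 = 21*2 - 21 = 21, d_5 = (1428 - 21^2)/21 = 987/21 = 47, a_5 = floor((37 + 21)/47) = 1.
  m_6 = 47*1 - 21 = 26, d_6 = (1428 - 26^2)/47 = 752/47 = 16, a_6 = floor((37 + 26)/16) = 3.
  m_7 = 16*3 - 26 = 22, d_7 = (1428 - 22^2)/16 = 944/16 = 59, a_7 = floor((37 + 22)/59) = 1.
  m_8 = 59*1 - 22 = 37, d_8 = (1428 - 37^2)/59 = 59/59 = 1, a_8 = floor((37 + 37)/1) = 74.
  m_9 = 1*74 - 37 = 37, d_9 = (1428 - 37^2)/1 = 59/1 = 59: (m_9, d_9) = (m_1, d_1) = (37, 59), so from here the quotients repeat a_1, ..., a_8; the period length is 8.
So sqrt(1428) = [37; (1, 3, 1, 2, 1, 3, 1, 74)] with period length k = 8.
k is even, so the fundamental solution of x^2 - 1428y^2 = 1 is (p_{k-1}, q_{k-1}) = (p_7, q_7); compute convergents through index 7.
Convergents (p_i = a_i*p_{i-1} + p_{i-2}, q_i = a_i*q_{i-1} + q_{i-2} with p_{-2}=0, p_{-1}=1, q_{-2}=1, q_{-1}=0):
  i=0: a_0=37, p_0 = 37*1 + 0 = 37, q_0 = 37*0 + 1 = 1.
  i=1: a_1=1, p_1 = 1*37 + 1 = 38, q_1 = 1*1 + 0 = 1.
  i=2: a_2=3, p_2 = 3*38 + 37 = 151, q_2 = 3*1 + 1 = 4.
  i=3: a_3=1, p_3 = 1*151 + 38 = 189, q_3 = 1*4 + 1 = 5.
  i=4: a_4=2, p_4 = 2*189 + 151 = 529, q_4 = 2*5 + 4 = 14.
  i=5: a_5=1, p_5 = 1*529 + 189 = 718, q_5 = 1*14 + 5 = 19.
  i=6: a_6=3, p_6 = 3*718 + 529 = 2683, q_6 = 3*19 + 14 = 71.
  i=7: a_7=1, p_7 = 1*2683 + 718 = 3401, q_7 = 1*71 + 19 = 90.
Check: 3401^2 - 1428*90^2 = 11566801 - 11566800 = 1, so (x, y) = (3401, 90) solves the equation, and by the theorem it is the least positive solution.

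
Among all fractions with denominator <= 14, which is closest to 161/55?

Expand x = 161/55 as a continued fraction with the Euclidean algorithm:
  161 = 2*55 + 51, so a_0 = 2.
  55 = 1*51 + 4, so a_1 = 1.
  51 = 12*4 + 3, so a_2 = 12.
  4 = 1*3 + 1, so a_3 = 1.
  3 = 3*1 + 0, so a_4 = 3.
so x = [2; 1, 12, 1, 3].
Convergents (p_i = a_i*p_{i-1} + p_{i-2}, q_i = a_i*q_{i-1} + q_{i-2} with p_{-2}=0, p_{-1}=1, q_{-2}=1, q_{-1}=0), until the denominator exceeds 14:
  i=0: a_0=2, p_0 = 2*1 + 0 = 2, q_0 = 2*0 + 1 = 1.
  i=1: a_1=1, p_1 = 1*2 + 1 = 3, q_1 = 1*1 + 0 = 1.
  i=2: a_2=12, p_2 = 12*3 + 2 = 38, q_2 = 12*1 + 1 = 13.
  i=3: a_3=1, p_3 = 1*38 + 3 = 41, q_3 = 1*13 + 1 = 14.
  i=4: a_4=3, p_4 = 3*41 + 38 = 161, q_4 = 3*14 + 13 = 55.
q_4 = 55 > 14, so the last convergent with denominator <= 14 is p_3/q_3 = 41/14.
The closest fraction with denominator <= 14 is either p_3/q_3 or the intermediate fraction (k*p_3 + p_2)/(k*q_3 + q_2) with the largest k >= 1 whose denominator stays <= 14; these approach x as k grows, and every other convergent or intermediate fraction in range is farther away.
Largest k: floor((14 - q_2)/q_3) = floor((14 - 13)/14) = 0.
Since k = 0, no intermediate fraction beyond p_3/q_3 has denominator <= 14, so the convergent 41/14 is the closest (its error is |161*14 - 41*55|/(55*14) = 1/770).

41/14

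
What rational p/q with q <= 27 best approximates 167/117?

10/7

Expand x = 167/117 as a continued fraction with the Euclidean algorithm:
  167 = 1*117 + 50, so a_0 = 1.
  117 = 2*50 + 17, so a_1 = 2.
  50 = 2*17 + 16, so a_2 = 2.
  17 = 1*16 + 1, so a_3 = 1.
  16 = 16*1 + 0, so a_4 = 16.
so x = [1; 2, 2, 1, 16].
Convergents (p_i = a_i*p_{i-1} + p_{i-2}, q_i = a_i*q_{i-1} + q_{i-2} with p_{-2}=0, p_{-1}=1, q_{-2}=1, q_{-1}=0), until the denominator exceeds 27:
  i=0: a_0=1, p_0 = 1*1 + 0 = 1, q_0 = 1*0 + 1 = 1.
  i=1: a_1=2, p_1 = 2*1 + 1 = 3, q_1 = 2*1 + 0 = 2.
  i=2: a_2=2, p_2 = 2*3 + 1 = 7, q_2 = 2*2 + 1 = 5.
  i=3: a_3=1, p_3 = 1*7 + 3 = 10, q_3 = 1*5 + 2 = 7.
  i=4: a_4=16, p_4 = 16*10 + 7 = 167, q_4 = 16*7 + 5 = 117.
q_4 = 117 > 27, so the last convergent with denominator <= 27 is p_3/q_3 = 10/7.
The closest fraction with denominator <= 27 is either p_3/q_3 or the intermediate fraction (k*p_3 + p_2)/(k*q_3 + q_2) with the largest k >= 1 whose denominator stays <= 27; these approach x as k grows, and every other convergent or intermediate fraction in range is farther away.
Largest k: floor((27 - q_2)/q_3) = floor((27 - 5)/7) = 3.
That gives (3*10 + 7)/(3*7 + 5) = 37/26.
Compare the errors: |x - 10/7| = |167*7 - 10*117|/(117*7) = 1/819, and |x - 37/26| = |167*26 - 37*117|/(117*26) = 13/3042.
Cross-multiplying, 1*3042 = 3042 < 10647 = 13*819, so 1/819 is smaller: the convergent 10/7 is closer to x than 37/26.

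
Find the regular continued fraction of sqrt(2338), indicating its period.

Write x_i = (sqrt(2338) + m_i)/d_i with (m_0, d_0) = (0, 1). a_0 = floor(sqrt(2338)) = 48, since 48^2 = 2304 <= 2338 < 2401 = 49^2.
Iterate m_{i+1} = d_i*a_i - m_i, d_{i+1} = (2338 - m_{i+1}^2)/d_i, a_{i+1} = floor((a_0 + m_{i+1})/d_{i+1}):
  m_1 = 1*48 - 0 = 48, d_1 = (2338 - 48^2)/1 = 34/1 = 34, a_1 = floor((48 + 48)/34) = 2.
  m_2 = 34*2 - 48 = 20, d_2 = (2338 - 20^2)/34 = 1938/34 = 57, a_2 = floor((48 + 20)/57) = 1.
  m_3 = 57*1 - 20 = 37, d_3 = (2338 - 37^2)/57 = 969/57 = 17, a_3 = floor((48 + 37)/17) = 5.
  m_4 = 17*5 - 37 = 48, d_4 = (2338 - 48^2)/17 = 34/17 = 2, a_4 = floor((48 + 48)/2) = 48.
  m_5 = 2*48 - 48 = 48, d_5 = (2338 - 48^2)/2 = 34/2 = 17, a_5 = floor((48 + 48)/17) = 5.
  m_6 = 17*5 - 48 = 37, d_6 = (2338 - 37^2)/17 = 969/17 = 57, a_6 = floor((48 + 37)/57) = 1.
  m_7 = 57*1 - 37 = 20, d_7 = (2338 - 20^2)/57 = 1938/57 = 34, a_7 = floor((48 + 20)/34) = 2.
  m_8 = 34*2 - 20 = 48, d_8 = (2338 - 48^2)/34 = 34/34 = 1, a_8 = floor((48 + 48)/1) = 96.
  m_9 = 1*96 - 48 = 48, d_9 = (2338 - 48^2)/1 = 34/1 = 34: (m_9, d_9) = (m_1, d_1) = (48, 34), so from here the quotients repeat a_1, ..., a_8; the period length is 8.
Hence the expansion of sqrt(2338) is a_0 = 48 followed by the repeating block 2, 1, 5, 48, 5, 1, 2, 96 (period 8).

[48; (2, 1, 5, 48, 5, 1, 2, 96)]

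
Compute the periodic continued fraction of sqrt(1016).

[31; (1, 6, 1, 62)]

Write x_i = (sqrt(1016) + m_i)/d_i with (m_0, d_0) = (0, 1). a_0 = floor(sqrt(1016)) = 31, since 31^2 = 961 <= 1016 < 1024 = 32^2.
Iterate m_{i+1} = d_i*a_i - m_i, d_{i+1} = (1016 - m_{i+1}^2)/d_i, a_{i+1} = floor((a_0 + m_{i+1})/d_{i+1}):
  m_1 = 1*31 - 0 = 31, d_1 = (1016 - 31^2)/1 = 55/1 = 55, a_1 = floor((31 + 31)/55) = 1.
  m_2 = 55*1 - 31 = 24, d_2 = (1016 - 24^2)/55 = 440/55 = 8, a_2 = floor((31 + 24)/8) = 6.
  m_3 = 8*6 - 24 = 24, d_3 = (1016 - 24^2)/8 = 440/8 = 55, a_3 = floor((31 + 24)/55) = 1.
  m_4 = 55*1 - 24 = 31, d_4 = (1016 - 31^2)/55 = 55/55 = 1, a_4 = floor((31 + 31)/1) = 62.
  m_5 = 1*62 - 31 = 31, d_5 = (1016 - 31^2)/1 = 55/1 = 55: (m_5, d_5) = (m_1, d_1) = (31, 55), so from here the quotients repeat a_1, ..., a_4; the period length is 4.
Hence the expansion of sqrt(1016) is a_0 = 31 followed by the repeating block 1, 6, 1, 62 (period 4).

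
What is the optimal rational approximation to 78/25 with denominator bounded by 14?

25/8

Expand x = 78/25 as a continued fraction with the Euclidean algorithm:
  78 = 3*25 + 3, so a_0 = 3.
  25 = 8*3 + 1, so a_1 = 8.
  3 = 3*1 + 0, so a_2 = 3.
so x = [3; 8, 3].
Convergents (p_i = a_i*p_{i-1} + p_{i-2}, q_i = a_i*q_{i-1} + q_{i-2} with p_{-2}=0, p_{-1}=1, q_{-2}=1, q_{-1}=0), until the denominator exceeds 14:
  i=0: a_0=3, p_0 = 3*1 + 0 = 3, q_0 = 3*0 + 1 = 1.
  i=1: a_1=8, p_1 = 8*3 + 1 = 25, q_1 = 8*1 + 0 = 8.
  i=2: a_2=3, p_2 = 3*25 + 3 = 78, q_2 = 3*8 + 1 = 25.
q_2 = 25 > 14, so the last convergent with denominator <= 14 is p_1/q_1 = 25/8.
The closest fraction with denominator <= 14 is either p_1/q_1 or the intermediate fraction (k*p_1 + p_0)/(k*q_1 + q_0) with the largest k >= 1 whose denominator stays <= 14; these approach x as k grows, and every other convergent or intermediate fraction in range is farther away.
Largest k: floor((14 - q_0)/q_1) = floor((14 - 1)/8) = 1.
That gives (1*25 + 3)/(1*8 + 1) = 28/9.
Compare the errors: |x - 25/8| = |78*8 - 25*25|/(25*8) = 1/200, and |x - 28/9| = |78*9 - 28*25|/(25*9) = 2/225.
Cross-multiplying, 1*225 = 225 < 400 = 2*200, so 1/200 is smaller: the convergent 25/8 is closer to x than 28/9.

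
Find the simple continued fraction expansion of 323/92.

Run the Euclidean algorithm on 323 and 92; the successive quotients are the partial quotients a_0, a_1, ... (each step inverts the fractional part left over by the previous one):
  323 = 3*92 + 47, so a_0 = 3.
  92 = 1*47 + 45, so a_1 = 1.
  47 = 1*45 + 2, so a_2 = 1.
  45 = 22*2 + 1, so a_3 = 22.
  2 = 2*1 + 0, so a_4 = 2.
The remainder reaches 0 after 5 divisions, so the expansion has 5 partial quotients, read off in order.

[3; 1, 1, 22, 2]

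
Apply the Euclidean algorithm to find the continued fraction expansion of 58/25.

[2; 3, 8]

Run the Euclidean algorithm on 58 and 25; the successive quotients are the partial quotients a_0, a_1, ... (each step inverts the fractional part left over by the previous one):
  58 = 2*25 + 8, so a_0 = 2.
  25 = 3*8 + 1, so a_1 = 3.
  8 = 8*1 + 0, so a_2 = 8.
The remainder reaches 0 after 3 divisions, so the expansion has 3 partial quotients, read off in order.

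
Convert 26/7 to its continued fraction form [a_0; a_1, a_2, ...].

[3; 1, 2, 2]

Run the Euclidean algorithm on 26 and 7; the successive quotients are the partial quotients a_0, a_1, ... (each step inverts the fractional part left over by the previous one):
  26 = 3*7 + 5, so a_0 = 3.
  7 = 1*5 + 2, so a_1 = 1.
  5 = 2*2 + 1, so a_2 = 2.
  2 = 2*1 + 0, so a_3 = 2.
The remainder reaches 0 after 4 divisions, so the expansion has 4 partial quotients, read off in order.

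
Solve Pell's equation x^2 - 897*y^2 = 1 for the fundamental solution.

First expand sqrt(897) as a continued fraction. With x_i = (sqrt(897) + m_i)/d_i and (m_0, d_0) = (0, 1): a_0 = floor(sqrt(897)) = 29, since 29^2 = 841 <= 897 < 900 = 30^2.
Iterate m_{i+1} = d_i*a_i - m_i, d_{i+1} = (897 - m_{i+1}^2)/d_i, a_{i+1} = floor((a_0 + m_{i+1})/d_{i+1}):
  m_1 = 1*29 - 0 = 29, d_1 = (897 - 29^2)/1 = 56/1 = 56, a_1 = floor((29 + 29)/56) = 1.
  m_2 = 56*1 - 29 = 27, d_2 = (897 - 27^2)/56 = 168/56 = 3, a_2 = floor((29 + 27)/3) = 18.
  m_3 = 3*18 - 27 = 27, d_3 = (897 - 27^2)/3 = 168/3 = 56, a_3 = floor((29 + 27)/56) = 1.
  m_4 = 56*1 - 27 = 29, d_4 = (897 - 29^2)/56 = 56/56 = 1, a_4 = floor((29 + 29)/1) = 58.
  m_5 = 1*58 - 29 = 29, d_5 = (897 - 29^2)/1 = 56/1 = 56: (m_5, d_5) = (m_1, d_1) = (29, 56), so from here the quotients repeat a_1, ..., a_4; the period length is 4.
So sqrt(897) = [29; (1, 18, 1, 58)] with period length k = 4.
k is even, so the fundamental solution of x^2 - 897y^2 = 1 is (p_{k-1}, q_{k-1}) = (p_3, q_3); compute convergents through index 3.
Convergents (p_i = a_i*p_{i-1} + p_{i-2}, q_i = a_i*q_{i-1} + q_{i-2} with p_{-2}=0, p_{-1}=1, q_{-2}=1, q_{-1}=0):
  i=0: a_0=29, p_0 = 29*1 + 0 = 29, q_0 = 29*0 + 1 = 1.
  i=1: a_1=1, p_1 = 1*29 + 1 = 30, q_1 = 1*1 + 0 = 1.
  i=2: a_2=18, p_2 = 18*30 + 29 = 569, q_2 = 18*1 + 1 = 19.
  i=3: a_3=1, p_3 = 1*569 + 30 = 599, q_3 = 1*19 + 1 = 20.
Check: 599^2 - 897*20^2 = 358801 - 358800 = 1, so (x, y) = (599, 20) solves the equation, and by the theorem it is the least positive solution.

(x, y) = (599, 20)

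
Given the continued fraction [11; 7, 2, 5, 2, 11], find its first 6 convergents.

Using the convergent recurrence p_i = a_i*p_{i-1} + p_{i-2}, q_i = a_i*q_{i-1} + q_{i-2} with p_{-2}=0, p_{-1}=1, q_{-2}=1, q_{-1}=0:
  i=0: a_0=11, p_0 = 11*1 + 0 = 11, q_0 = 11*0 + 1 = 1.
  i=1: a_1=7, p_1 = 7*11 + 1 = 78, q_1 = 7*1 + 0 = 7.
  i=2: a_2=2, p_2 = 2*78 + 11 = 167, q_2 = 2*7 + 1 = 15.
  i=3: a_3=5, p_3 = 5*167 + 78 = 913, q_3 = 5*15 + 7 = 82.
  i=4: a_4=2, p_4 = 2*913 + 167 = 1993, q_4 = 2*82 + 15 = 179.
  i=5: a_5=11, p_5 = 11*1993 + 913 = 22836, q_5 = 11*179 + 82 = 2051.

11/1, 78/7, 167/15, 913/82, 1993/179, 22836/2051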